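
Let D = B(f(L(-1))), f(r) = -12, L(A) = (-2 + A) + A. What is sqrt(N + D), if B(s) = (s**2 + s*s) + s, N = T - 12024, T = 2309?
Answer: I*sqrt(9439) ≈ 97.155*I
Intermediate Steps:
L(A) = -2 + 2*A
N = -9715 (N = 2309 - 12024 = -9715)
B(s) = s + 2*s**2 (B(s) = (s**2 + s**2) + s = 2*s**2 + s = s + 2*s**2)
D = 276 (D = -12*(1 + 2*(-12)) = -12*(1 - 24) = -12*(-23) = 276)
sqrt(N + D) = sqrt(-9715 + 276) = sqrt(-9439) = I*sqrt(9439)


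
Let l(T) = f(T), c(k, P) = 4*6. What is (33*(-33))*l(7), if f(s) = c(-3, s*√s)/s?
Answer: -26136/7 ≈ -3733.7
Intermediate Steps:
c(k, P) = 24
f(s) = 24/s
l(T) = 24/T
(33*(-33))*l(7) = (33*(-33))*(24/7) = -26136/7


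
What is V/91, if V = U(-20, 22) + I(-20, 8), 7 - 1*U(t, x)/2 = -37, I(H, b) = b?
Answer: 96/91 ≈ 1.0549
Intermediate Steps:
U(t, x) = 88 (U(t, x) = 14 - 2*(-37) = 14 + 74 = 88)
V = 96 (V = 88 + 8 = 96)
V/91 = 96/91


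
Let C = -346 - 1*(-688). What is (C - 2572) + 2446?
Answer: 216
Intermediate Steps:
C = 342 (C = -346 + 688 = 342)
(C - 2572) + 2446 = (342 - 2572) + 2446 = -2230 + 2446 = 216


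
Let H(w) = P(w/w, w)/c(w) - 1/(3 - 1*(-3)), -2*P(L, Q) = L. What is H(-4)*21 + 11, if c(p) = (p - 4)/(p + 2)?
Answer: 39/8 ≈ 4.8750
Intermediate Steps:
P(L, Q) = -L/2
c(p) = (-4 + p)/(2 + p)
H(w) = -⅙ - (2 + w)/(2*(-4 + w)) (H(w) = (-w/(2*w))/(((-4 + w)/(2 + w))) - 1/(3 - 1*(-3)) = (-½*1)*((2 + w)/(-4 + w)) - 1/(3 + 3) = -(2 + w)/(2*(-4 + w)) - 1/6 = -(2 + w)/(2*(-4 + w)) - 1*⅙ = -(2 + w)/(2*(-4 + w)) - ⅙ = -⅙ - (2 + w)/(2*(-4 + w)))
H(-4)*21 + 11 = ((-1 - 2*(-4))/(3*(-4 - 4)))*21 + 11 = ((⅓)*(-1 + 8)/(-8))*21 + 11 = ((⅓)*(-⅛)*7)*21 + 11 = -7/24*21 + 11 = -49/8 + 11 = 39/8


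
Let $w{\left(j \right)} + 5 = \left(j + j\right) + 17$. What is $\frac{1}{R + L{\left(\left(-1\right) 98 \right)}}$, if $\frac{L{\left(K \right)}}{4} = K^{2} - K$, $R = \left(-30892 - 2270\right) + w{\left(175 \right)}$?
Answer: $\frac{1}{6008} \approx 0.00016644$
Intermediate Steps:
$w{\left(j \right)} = 12 + 2 j$ ($w{\left(j \right)} = -5 + \left(\left(j + j\right) + 17\right) = -5 + \left(2 j + 17\right) = -5 + \left(17 + 2 j\right) = 12 + 2 j$)
$R = -32800$ ($R = \left(-30892 - 2270\right) + \left(12 + 2 \cdot 175\right) = -33162 + \left(12 + 350\right) = -33162 + 362 = -32800$)
$L{\left(K \right)} = - 4 K + 4 K^{2}$ ($L{\left(K \right)} = 4 \left(K^{2} - K\right) = - 4 K + 4 K^{2}$)
$\frac{1}{R + L{\left(\left(-1\right) 98 \right)}} = \frac{1}{-32800 + 4 \left(\left(-1\right) 98\right) \left(-1 - 98\right)} = \frac{1}{-32800 + 4 \left(-98\right) \left(-1 - 98\right)} = \frac{1}{-32800 + 4 \left(-98\right) \left(-99\right)} = \frac{1}{-32800 + 38808} = \frac{1}{6008}$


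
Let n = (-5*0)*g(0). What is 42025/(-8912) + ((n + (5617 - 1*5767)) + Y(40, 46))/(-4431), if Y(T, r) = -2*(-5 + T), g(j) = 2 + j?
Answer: -184252135/39489072 ≈ -4.6659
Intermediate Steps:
Y(T, r) = 10 - 2*T
n = 0 (n = (-5*0)*(2 + 0) = 0*2 = 0)
42025/(-8912) + ((n + (5617 - 1*5767)) + Y(40, 46))/(-4431) = 42025/(-8912) + ((0 + (5617 - 1*5767)) + (10 - 2*40))/(-4431) = 42025*(-1/8912) + ((0 + (5617 - 5767)) + (10 - 80))*(-1/4431) = -42025/8912 + ((0 - 150) - 70)*(-1/4431) = -42025/8912 + (-150 - 70)*(-1/4431) = -42025/8912 - 220*(-1/4431) = -42025/8912 + 220/4431 = -184252135/39489072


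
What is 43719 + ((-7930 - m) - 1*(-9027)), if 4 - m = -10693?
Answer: 34119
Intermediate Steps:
m = 10697 (m = 4 - 1*(-10693) = 4 + 10693 = 10697)
43719 + ((-7930 - m) - 1*(-9027)) = 43719 + ((-7930 - 1*10697) - 1*(-9027)) = 43719 + ((-7930 - 10697) + 9027) = 43719 + (-18627 + 9027) = 43719 - 9600 = 34119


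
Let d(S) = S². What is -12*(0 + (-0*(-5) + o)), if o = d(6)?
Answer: -432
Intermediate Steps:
o = 36 (o = 6² = 36)
-12*(0 + (-0*(-5) + o)) = -12*(0 + (-0*(-5) + 36)) = -12*(0 + (-4*0 + 36)) = -12*(0 + (0 + 36)) = -12*(0 + 36) = -12*36 = -432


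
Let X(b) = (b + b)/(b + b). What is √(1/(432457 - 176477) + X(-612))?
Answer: √16381504095/127990 ≈ 1.0000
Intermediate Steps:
X(b) = 1 (X(b) = (2*b)/((2*b)) = (2*b)*(1/(2*b)) = 1)
√(1/(432457 - 176477) + X(-612)) = √(1/(432457 - 176477) + 1) = √(1/255980 + 1) = √(255981/255980) = √16381504095/127990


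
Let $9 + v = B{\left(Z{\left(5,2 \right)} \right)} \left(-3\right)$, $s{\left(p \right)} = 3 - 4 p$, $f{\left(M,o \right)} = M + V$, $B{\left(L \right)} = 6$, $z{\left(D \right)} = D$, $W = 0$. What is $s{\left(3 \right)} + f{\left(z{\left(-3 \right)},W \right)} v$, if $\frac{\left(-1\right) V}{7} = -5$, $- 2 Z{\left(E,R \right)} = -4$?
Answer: $-873$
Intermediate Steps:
$Z{\left(E,R \right)} = 2$ ($Z{\left(E,R \right)} = \left(- \frac{1}{2}\right) \left(-4\right) = 2$)
$V = 35$ ($V = \left(-7\right) \left(-5\right) = 35$)
$f{\left(M,o \right)} = 35 + M$ ($f{\left(M,o \right)} = M + 35 = 35 + M$)
$v = -27$ ($v = -9 + 6 \left(-3\right) = -9 - 18 = -27$)
$s{\left(3 \right)} + f{\left(z{\left(-3 \right)},W \right)} v = \left(3 - 12\right) + \left(35 - 3\right) \left(-27\right) = \left(3 - 12\right) + 32 \left(-27\right) = -9 - 864 = -873$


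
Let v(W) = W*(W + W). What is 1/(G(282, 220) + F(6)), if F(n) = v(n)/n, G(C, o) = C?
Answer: 1/294 ≈ 0.0034014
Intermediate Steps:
v(W) = 2*W² (v(W) = W*(2*W) = 2*W²)
F(n) = 2*n (F(n) = (2*n²)/n = 2*n)
1/(G(282, 220) + F(6)) = 1/(282 + 2*6) = 1/(282 + 12) = 1/294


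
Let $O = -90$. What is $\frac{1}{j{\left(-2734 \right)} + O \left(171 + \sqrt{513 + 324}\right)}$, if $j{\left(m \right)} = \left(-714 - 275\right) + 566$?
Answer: $- \frac{1757}{27030141} + \frac{10 \sqrt{93}}{9010047} \approx -5.4298 \cdot 10^{-5}$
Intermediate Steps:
$j{\left(m \right)} = -423$ ($j{\left(m \right)} = -989 + 566 = -423$)
$\frac{1}{j{\left(-2734 \right)} + O \left(171 + \sqrt{513 + 324}\right)} = \frac{1}{-423 - 90 \left(171 + \sqrt{513 + 324}\right)} = \frac{1}{-423 - 90 \left(171 + \sqrt{837}\right)} = \frac{1}{-423 - 90 \left(171 + 3 \sqrt{93}\right)} = \frac{1}{-423 - \left(15390 + 270 \sqrt{93}\right)} = \frac{1}{-15813 - 270 \sqrt{93}}$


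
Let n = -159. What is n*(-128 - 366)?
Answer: 78546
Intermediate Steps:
n*(-128 - 366) = -159*(-128 - 366) = -159*(-494) = 78546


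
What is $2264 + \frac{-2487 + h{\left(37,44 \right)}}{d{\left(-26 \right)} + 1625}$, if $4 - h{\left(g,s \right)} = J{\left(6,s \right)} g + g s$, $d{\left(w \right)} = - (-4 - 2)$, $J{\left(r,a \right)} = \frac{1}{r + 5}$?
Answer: $\frac{40573166}{17941} \approx 2261.5$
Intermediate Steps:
$J{\left(r,a \right)} = \frac{1}{5 + r}$
$d{\left(w \right)} = 6$ ($d{\left(w \right)} = \left(-1\right) \left(-6\right) = 6$)
$h{\left(g,s \right)} = 4 - \frac{g}{11} - g s$ ($h{\left(g,s \right)} = 4 - \left(\frac{g}{5 + 6} + g s\right) = 4 - \left(\frac{g}{11} + g s\right) = 4 - \frac{g}{11} - g s$)
$2264 + \frac{-2487 + h{\left(37,44 \right)}}{d{\left(-26 \right)} + 1625} = 2264 + \frac{-2487 - \left(- \frac{7}{11} + 1628\right)}{6 + 1625} = 2264 + \frac{-2487 - \frac{17901}{11}}{1631} = 2264 + \left(-2487 - \frac{17901}{11}\right) \frac{1}{1631} = 2264 - \frac{45258}{17941} = \frac{40573166}{17941}$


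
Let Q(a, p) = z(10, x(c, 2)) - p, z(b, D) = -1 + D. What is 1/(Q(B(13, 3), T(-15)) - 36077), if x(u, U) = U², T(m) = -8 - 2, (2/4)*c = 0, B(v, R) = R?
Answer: -1/36064 ≈ -2.7728e-5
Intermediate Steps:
c = 0 (c = 2*0 = 0)
T(m) = -10
Q(a, p) = 3 - p (Q(a, p) = (-1 + 2²) - p = (-1 + 4) - p = 3 - p)
1/(Q(B(13, 3), T(-15)) - 36077) = 1/((3 - 1*(-10)) - 36077) = 1/((3 + 10) - 36077) = 1/(13 - 36077) = 1/(-36064) = -1/36064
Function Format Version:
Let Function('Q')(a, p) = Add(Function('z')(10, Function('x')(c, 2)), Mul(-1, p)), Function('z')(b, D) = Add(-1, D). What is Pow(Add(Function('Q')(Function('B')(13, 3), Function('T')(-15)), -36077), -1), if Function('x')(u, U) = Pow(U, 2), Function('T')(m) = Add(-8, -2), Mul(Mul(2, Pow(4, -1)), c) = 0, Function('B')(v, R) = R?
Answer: Rational(-1, 36064) ≈ -2.7728e-5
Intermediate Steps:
c = 0 (c = Mul(2, 0) = 0)
Function('T')(m) = -10
Function('Q')(a, p) = Add(3, Mul(-1, p)) (Function('Q')(a, p) = Add(Add(-1, Pow(2, 2)), Mul(-1, p)) = Add(Add(-1, 4), Mul(-1, p)) = Add(3, Mul(-1, p)))
Pow(Add(Function('Q')(Function('B')(13, 3), Function('T')(-15)), -36077), -1) = Pow(Add(Add(3, Mul(-1, -10)), -36077), -1) = Pow(Add(Add(3, 10), -36077), -1) = Pow(Add(13, -36077), -1) = Pow(-36064, -1) = Rational(-1, 36064)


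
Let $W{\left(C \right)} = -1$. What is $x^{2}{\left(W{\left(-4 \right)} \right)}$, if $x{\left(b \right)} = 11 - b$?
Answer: $144$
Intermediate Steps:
$x^{2}{\left(W{\left(-4 \right)} \right)} = \left(11 - -1\right)^{2} = \left(11 + 1\right)^{2} = 12^{2} = 144$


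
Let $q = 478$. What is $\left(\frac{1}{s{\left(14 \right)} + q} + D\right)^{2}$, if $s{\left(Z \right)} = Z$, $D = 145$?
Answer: $\frac{5089538281}{242064} \approx 21026.0$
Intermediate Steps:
$\left(\frac{1}{s{\left(14 \right)} + q} + D\right)^{2} = \left(\frac{1}{14 + 478} + 145\right)^{2} = \left(\frac{1}{492} + 145\right)^{2} = \left(\frac{71341}{492}\right)^{2} = \frac{5089538281}{242064}$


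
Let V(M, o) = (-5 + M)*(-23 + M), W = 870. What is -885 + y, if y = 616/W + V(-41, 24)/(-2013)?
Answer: -86179479/97295 ≈ -885.75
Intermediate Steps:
V(M, o) = (-23 + M)*(-5 + M)
y = -73404/97295 (y = 616/870 + (115 + (-41)**2 - 28*(-41))/(-2013) = 616*(1/870) + (115 + 1681 + 1148)*(-1/2013) = 308/435 + 2944*(-1/2013) = 308/435 - 2944/2013 = -73404/97295 ≈ -0.75445)
-885 + y = -885 - 73404/97295 = -86179479/97295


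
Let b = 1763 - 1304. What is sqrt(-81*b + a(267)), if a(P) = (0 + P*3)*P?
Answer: 12*sqrt(1227) ≈ 420.34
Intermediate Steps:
b = 459
a(P) = 3*P**2 (a(P) = (0 + 3*P)*P = (3*P)*P = 3*P**2)
sqrt(-81*b + a(267)) = sqrt(-81*459 + 3*267**2) = sqrt(-37179 + 3*71289) = sqrt(-37179 + 213867) = sqrt(176688) = 12*sqrt(1227)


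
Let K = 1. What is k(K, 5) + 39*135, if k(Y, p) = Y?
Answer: 5266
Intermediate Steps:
k(K, 5) + 39*135 = 1 + 39*135 = 1 + 5265 = 5266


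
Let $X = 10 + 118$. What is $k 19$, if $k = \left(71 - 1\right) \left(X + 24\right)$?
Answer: $202160$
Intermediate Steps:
$X = 128$
$k = 10640$ ($k = \left(71 - 1\right) \left(128 + 24\right) = 70 \cdot 152 = 10640$)
$k 19 = 10640 \cdot 19 = 202160$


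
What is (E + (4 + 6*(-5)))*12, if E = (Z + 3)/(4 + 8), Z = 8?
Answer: -301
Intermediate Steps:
E = 11/12 (E = (8 + 3)/(4 + 8) = 11/12 ≈ 0.91667)
(E + (4 + 6*(-5)))*12 = (11/12 + (4 + 6*(-5)))*12 = (11/12 + (4 - 30))*12 = (11/12 - 26)*12 = -301/12*12 = -301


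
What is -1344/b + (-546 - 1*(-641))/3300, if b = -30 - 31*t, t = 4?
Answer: 5779/660 ≈ 8.7561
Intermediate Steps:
b = -154 (b = -30 - 31*4 = -30 - 124 = -154)
-1344/b + (-546 - 1*(-641))/3300 = -1344/(-154) + (-546 - 1*(-641))/3300 = -1344*(-1/154) + (-546 + 641)*(1/3300) = 96/11 + 95*(1/3300) = 96/11 + 19/660 = 5779/660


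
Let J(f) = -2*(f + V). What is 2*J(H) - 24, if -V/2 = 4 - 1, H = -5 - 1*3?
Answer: 32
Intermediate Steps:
H = -8 (H = -5 - 3 = -8)
V = -6 (V = -2*(4 - 1) = -2*3 = -6)
J(f) = 12 - 2*f (J(f) = -2*(f - 6) = -2*(-6 + f) = 12 - 2*f)
2*J(H) - 24 = 2*(12 - 2*(-8)) - 24 = 2*(12 + 16) - 24 = 2*28 - 24 = 56 - 24 = 32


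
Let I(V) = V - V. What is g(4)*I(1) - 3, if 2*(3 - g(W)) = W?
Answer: -3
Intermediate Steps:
I(V) = 0
g(W) = 3 - W/2
g(4)*I(1) - 3 = (3 - ½*4)*0 - 3 = (3 - 2)*0 - 3 = 1*0 - 3 = 0 - 3 = -3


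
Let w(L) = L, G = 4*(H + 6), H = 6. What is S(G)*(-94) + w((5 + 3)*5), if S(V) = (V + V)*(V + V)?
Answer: -866264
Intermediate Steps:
G = 48 (G = 4*(6 + 6) = 4*12 = 48)
S(V) = 4*V² (S(V) = (2*V)*(2*V) = 4*V²)
S(G)*(-94) + w((5 + 3)*5) = (4*48²)*(-94) + (5 + 3)*5 = (4*2304)*(-94) + 8*5 = 9216*(-94) + 40 = -866304 + 40 = -866264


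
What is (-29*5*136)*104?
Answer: -2050880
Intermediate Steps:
(-29*5*136)*104 = -145*136*104 = -19720*104 = -2050880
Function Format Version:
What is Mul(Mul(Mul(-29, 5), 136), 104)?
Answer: -2050880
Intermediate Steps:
Mul(Mul(Mul(-29, 5), 136), 104) = Mul(Mul(-145, 136), 104) = Mul(-19720, 104) = -2050880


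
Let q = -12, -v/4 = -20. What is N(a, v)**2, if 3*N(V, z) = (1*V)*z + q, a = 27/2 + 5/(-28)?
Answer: 54405376/441 ≈ 1.2337e+5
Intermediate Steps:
v = 80 (v = -4*(-20) = 80)
a = 373/28 (a = 27*(1/2) + 5*(-1/28) = 27/2 - 5/28 = 373/28 ≈ 13.321)
N(V, z) = -4 + V*z/3 (N(V, z) = ((1*V)*z - 12)/3 = (V*z - 12)/3 = (-12 + V*z)/3 = -4 + V*z/3)
N(a, v)**2 = (-4 + (1/3)*(373/28)*80)**2 = (-4 + 7460/21)**2 = (7376/21)**2 = 54405376/441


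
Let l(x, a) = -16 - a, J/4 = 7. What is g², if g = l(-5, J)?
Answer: 1936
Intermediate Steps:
J = 28 (J = 4*7 = 28)
g = -44 (g = -16 - 1*28 = -16 - 28 = -44)
g² = (-44)² = 1936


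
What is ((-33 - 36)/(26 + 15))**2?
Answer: 4761/1681 ≈ 2.8322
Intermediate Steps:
((-33 - 36)/(26 + 15))**2 = (-69/41)**2 = 4761/1681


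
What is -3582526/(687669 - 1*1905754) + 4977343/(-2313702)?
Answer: 2226070723097/2818285700670 ≈ 0.78987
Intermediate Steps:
-3582526/(687669 - 1*1905754) + 4977343/(-2313702) = -3582526/(687669 - 1905754) + 4977343*(-1/2313702) = -3582526/(-1218085) - 4977343/2313702 = -3582526*(-1/1218085) - 4977343/2313702 = 3582526/1218085 - 4977343/2313702 = 2226070723097/2818285700670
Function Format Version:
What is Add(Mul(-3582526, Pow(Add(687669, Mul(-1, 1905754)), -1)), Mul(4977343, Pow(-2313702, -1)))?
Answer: Rational(2226070723097, 2818285700670) ≈ 0.78987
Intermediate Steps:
Add(Mul(-3582526, Pow(Add(687669, Mul(-1, 1905754)), -1)), Mul(4977343, Pow(-2313702, -1))) = Add(Mul(-3582526, Pow(Add(687669, -1905754), -1)), Mul(4977343, Rational(-1, 2313702))) = Add(Mul(-3582526, Pow(-1218085, -1)), Rational(-4977343, 2313702)) = Add(Mul(-3582526, Rational(-1, 1218085)), Rational(-4977343, 2313702)) = Add(Rational(3582526, 1218085), Rational(-4977343, 2313702)) = Rational(2226070723097, 2818285700670)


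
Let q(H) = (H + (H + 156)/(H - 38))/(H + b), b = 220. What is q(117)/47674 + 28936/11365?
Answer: 18363199956806/7212370505615 ≈ 2.5461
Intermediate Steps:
q(H) = (H + (156 + H)/(-38 + H))/(220 + H) (q(H) = (H + (H + 156)/(H - 38))/(H + 220) = (H + (156 + H)/(-38 + H))/(220 + H))
q(117)/47674 + 28936/11365 = ((156 + 117² - 37*117)/(-8360 + 117² + 182*117))/47674 + 28936/11365 = ((156 + 13689 - 4329)/(-8360 + 13689 + 21294))*(1/47674) + 28936*(1/11365) = (9516/26623)*(1/47674) + 28936/11365 = 4758/634612451 + 28936/11365 = 18363199956806/7212370505615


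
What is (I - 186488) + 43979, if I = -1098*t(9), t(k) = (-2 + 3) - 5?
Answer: -138117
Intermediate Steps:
t(k) = -4 (t(k) = 1 - 5 = -4)
I = 4392 (I = -1098*(-4) = 4392)
(I - 186488) + 43979 = (4392 - 186488) + 43979 = -182096 + 43979 = -138117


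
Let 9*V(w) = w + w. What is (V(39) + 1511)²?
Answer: 20784481/9 ≈ 2.3094e+6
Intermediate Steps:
V(w) = 2*w/9 (V(w) = (w + w)/9 = (2*w)/9 = 2*w/9)
(V(39) + 1511)² = ((2/9)*39 + 1511)² = (26/3 + 1511)² = (4559/3)² = 20784481/9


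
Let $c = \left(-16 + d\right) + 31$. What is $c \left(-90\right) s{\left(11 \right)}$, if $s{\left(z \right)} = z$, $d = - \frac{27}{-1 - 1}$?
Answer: $-28215$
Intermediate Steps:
$d = \frac{27}{2}$ ($d = - \frac{27}{-2} = \left(-27\right) \left(- \frac{1}{2}\right) = \frac{27}{2} \approx 13.5$)
$c = \frac{57}{2}$ ($c = \left(-16 + \frac{27}{2}\right) + 31 = - \frac{5}{2} + 31 = \frac{57}{2} \approx 28.5$)
$c \left(-90\right) s{\left(11 \right)} = \frac{57}{2} \left(-90\right) 11 = \left(-2565\right) 11 = -28215$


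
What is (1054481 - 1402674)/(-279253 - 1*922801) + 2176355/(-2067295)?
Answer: -19960827213/26157897094 ≈ -0.76309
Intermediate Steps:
(1054481 - 1402674)/(-279253 - 1*922801) + 2176355/(-2067295) = -348193/(-279253 - 922801) + 2176355*(-1/2067295) = -348193/(-1202054) - 22909/21761 = -348193*(-1/1202054) - 22909/21761 = 348193/1202054 - 22909/21761 = -19960827213/26157897094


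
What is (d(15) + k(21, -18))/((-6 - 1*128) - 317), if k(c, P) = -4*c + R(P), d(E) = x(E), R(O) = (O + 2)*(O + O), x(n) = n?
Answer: -507/451 ≈ -1.1242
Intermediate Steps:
R(O) = 2*O*(2 + O) (R(O) = (2 + O)*(2*O) = 2*O*(2 + O))
d(E) = E
k(c, P) = -4*c + 2*P*(2 + P)
(d(15) + k(21, -18))/((-6 - 1*128) - 317) = (15 + (-4*21 + 2*(-18)*(2 - 18)))/((-6 - 1*128) - 317) = (15 + (-84 + 2*(-18)*(-16)))/((-6 - 128) - 317) = (15 + (-84 + 576))/(-134 - 317) = (15 + 492)/(-451) = 507*(-1/451) = -507/451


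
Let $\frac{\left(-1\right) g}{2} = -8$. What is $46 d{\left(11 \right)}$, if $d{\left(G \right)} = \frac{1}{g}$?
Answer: $\frac{23}{8} \approx 2.875$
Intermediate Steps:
$g = 16$ ($g = \left(-2\right) \left(-8\right) = 16$)
$d{\left(G \right)} = \frac{1}{16}$
$46 d{\left(11 \right)} = 46 \cdot \frac{1}{16} = \frac{23}{8}$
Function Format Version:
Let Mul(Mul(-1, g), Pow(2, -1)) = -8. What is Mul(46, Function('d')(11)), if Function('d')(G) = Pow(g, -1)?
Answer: Rational(23, 8) ≈ 2.8750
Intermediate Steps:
g = 16 (g = Mul(-2, -8) = 16)
Function('d')(G) = Rational(1, 16) (Function('d')(G) = Pow(16, -1) = Rational(1, 16))
Mul(46, Function('d')(11)) = Mul(46, Rational(1, 16)) = Rational(23, 8)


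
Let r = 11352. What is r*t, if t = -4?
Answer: -45408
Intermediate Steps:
r*t = 11352*(-4) = -45408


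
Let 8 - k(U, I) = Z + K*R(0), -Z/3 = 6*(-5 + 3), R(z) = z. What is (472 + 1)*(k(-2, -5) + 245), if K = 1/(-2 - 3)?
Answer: 102641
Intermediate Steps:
K = -1/5 (K = 1/(-5) = -1/5 ≈ -0.20000)
Z = 36 (Z = -18*(-5 + 3) = -18*(-2) = -3*(-12) = 36)
k(U, I) = -28 (k(U, I) = 8 - (36 - 1/5*0) = 8 - (36 + 0) = 8 - 1*36 = 8 - 36 = -28)
(472 + 1)*(k(-2, -5) + 245) = (472 + 1)*(-28 + 245) = 473*217 = 102641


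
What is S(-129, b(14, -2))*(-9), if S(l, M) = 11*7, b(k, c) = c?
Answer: -693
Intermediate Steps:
S(l, M) = 77
S(-129, b(14, -2))*(-9) = 77*(-9) = -693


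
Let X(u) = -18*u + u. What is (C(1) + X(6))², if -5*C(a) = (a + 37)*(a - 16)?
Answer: 144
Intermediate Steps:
X(u) = -17*u
C(a) = -(-16 + a)*(37 + a)/5 (C(a) = -(a + 37)*(a - 16)/5 = -(37 + a)*(-16 + a)/5 = -(-16 + a)*(37 + a)/5)
(C(1) + X(6))² = ((592/5 - 21/5*1 - ⅕*1²) - 17*6)² = ((592/5 - 21/5 - ⅕*1) - 102)² = ((592/5 - 21/5 - ⅕) - 102)² = (114 - 102)² = 12² = 144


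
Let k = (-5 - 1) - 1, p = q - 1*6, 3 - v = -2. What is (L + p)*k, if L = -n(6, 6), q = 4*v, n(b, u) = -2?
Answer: -112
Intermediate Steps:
v = 5 (v = 3 - 1*(-2) = 3 + 2 = 5)
q = 20 (q = 4*5 = 20)
p = 14 (p = 20 - 1*6 = 20 - 6 = 14)
k = -7 (k = -6 - 1 = -7)
L = 2 (L = -1*(-2) = 2)
(L + p)*k = (2 + 14)*(-7) = 16*(-7) = -112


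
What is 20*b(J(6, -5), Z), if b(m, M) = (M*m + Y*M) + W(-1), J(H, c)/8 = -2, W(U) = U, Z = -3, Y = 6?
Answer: 580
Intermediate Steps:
J(H, c) = -16 (J(H, c) = 8*(-2) = -16)
b(m, M) = -1 + 6*M + M*m (b(m, M) = (M*m + 6*M) - 1 = (6*M + M*m) - 1 = -1 + 6*M + M*m)
20*b(J(6, -5), Z) = 20*(-1 + 6*(-3) - 3*(-16)) = 20*(-1 - 18 + 48) = 20*29 = 580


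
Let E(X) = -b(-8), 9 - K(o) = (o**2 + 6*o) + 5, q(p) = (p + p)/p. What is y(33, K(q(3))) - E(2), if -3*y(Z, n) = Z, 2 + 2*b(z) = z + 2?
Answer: -15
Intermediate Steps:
b(z) = z/2 (b(z) = -1 + (z + 2)/2 = -1 + (2 + z)/2 = -1 + (1 + z/2) = z/2)
q(p) = 2 (q(p) = (2*p)/p = 2)
K(o) = 4 - o**2 - 6*o (K(o) = 9 - ((o**2 + 6*o) + 5) = 9 - (5 + o**2 + 6*o) = 9 + (-5 - o**2 - 6*o) = 4 - o**2 - 6*o)
y(Z, n) = -Z/3
E(X) = 4 (E(X) = -(-8)/2 = -1*(-4) = 4)
y(33, K(q(3))) - E(2) = -1/3*33 - 1*4 = -11 - 4 = -15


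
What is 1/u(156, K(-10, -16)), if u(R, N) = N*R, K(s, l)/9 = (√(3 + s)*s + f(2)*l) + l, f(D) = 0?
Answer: I/(2808*(-8*I + 5*√7)) ≈ -1.1921e-5 + 1.9712e-5*I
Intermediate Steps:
K(s, l) = 9*l + 9*s*√(3 + s) (K(s, l) = 9*((√(3 + s)*s + 0*l) + l) = 9*((s*√(3 + s) + 0) + l) = 9*(s*√(3 + s) + l) = 9*(l + s*√(3 + s)) = 9*l + 9*s*√(3 + s))
1/u(156, K(-10, -16)) = 1/((9*(-16) + 9*(-10)*√(3 - 10))*156) = 1/((-144 + 9*(-10)*√(-7))*156) = 1/((-144 + 9*(-10)*(I*√7))*156) = 1/((-144 - 90*I*√7)*156) = 1/(-22464 - 14040*I*√7)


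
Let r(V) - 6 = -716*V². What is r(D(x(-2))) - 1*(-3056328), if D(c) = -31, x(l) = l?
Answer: 2368258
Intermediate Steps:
r(V) = 6 - 716*V²
r(D(x(-2))) - 1*(-3056328) = (6 - 716*(-31)²) - 1*(-3056328) = (6 - 716*961) + 3056328 = (6 - 688076) + 3056328 = -688070 + 3056328 = 2368258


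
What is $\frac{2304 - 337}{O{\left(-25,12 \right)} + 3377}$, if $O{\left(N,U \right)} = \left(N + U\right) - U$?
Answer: $\frac{1967}{3352} \approx 0.58681$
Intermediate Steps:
$O{\left(N,U \right)} = N$
$\frac{2304 - 337}{O{\left(-25,12 \right)} + 3377} = \frac{2304 - 337}{-25 + 3377} = \frac{1967}{3352}$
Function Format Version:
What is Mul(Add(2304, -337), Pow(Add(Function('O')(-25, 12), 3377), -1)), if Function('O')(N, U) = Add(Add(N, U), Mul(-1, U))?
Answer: Rational(1967, 3352) ≈ 0.58681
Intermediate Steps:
Function('O')(N, U) = N
Mul(Add(2304, -337), Pow(Add(Function('O')(-25, 12), 3377), -1)) = Mul(Add(2304, -337), Pow(Add(-25, 3377), -1)) = Mul(1967, Pow(3352, -1)) = Mul(1967, Rational(1, 3352)) = Rational(1967, 3352)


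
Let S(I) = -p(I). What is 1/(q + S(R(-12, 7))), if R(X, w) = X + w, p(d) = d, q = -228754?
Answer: -1/228749 ≈ -4.3716e-6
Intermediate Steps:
S(I) = -I
1/(q + S(R(-12, 7))) = 1/(-228754 - (-12 + 7)) = 1/(-228754 - 1*(-5)) = 1/(-228754 + 5) = 1/(-228749) = -1/228749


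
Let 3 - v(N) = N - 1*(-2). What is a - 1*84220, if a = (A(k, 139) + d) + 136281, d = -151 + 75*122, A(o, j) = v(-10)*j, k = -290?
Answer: 62589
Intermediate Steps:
v(N) = 1 - N (v(N) = 3 - (N - 1*(-2)) = 3 - (N + 2) = 3 - (2 + N) = 3 + (-2 - N) = 1 - N)
A(o, j) = 11*j (A(o, j) = (1 - 1*(-10))*j = (1 + 10)*j = 11*j)
d = 8999 (d = -151 + 9150 = 8999)
a = 146809 (a = (11*139 + 8999) + 136281 = (1529 + 8999) + 136281 = 10528 + 136281 = 146809)
a - 1*84220 = 146809 - 1*84220 = 146809 - 84220 = 62589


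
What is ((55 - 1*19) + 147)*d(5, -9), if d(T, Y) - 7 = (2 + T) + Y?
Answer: 915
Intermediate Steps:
d(T, Y) = 9 + T + Y (d(T, Y) = 7 + ((2 + T) + Y) = 7 + (2 + T + Y) = 9 + T + Y)
((55 - 1*19) + 147)*d(5, -9) = ((55 - 1*19) + 147)*(9 + 5 - 9) = ((55 - 19) + 147)*5 = (36 + 147)*5 = 183*5 = 915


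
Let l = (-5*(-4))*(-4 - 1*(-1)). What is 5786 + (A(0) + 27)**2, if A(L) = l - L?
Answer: 6875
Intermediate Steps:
l = -60 (l = 20*(-4 + 1) = 20*(-3) = -60)
A(L) = -60 - L
5786 + (A(0) + 27)**2 = 5786 + ((-60 - 1*0) + 27)**2 = 5786 + ((-60 + 0) + 27)**2 = 5786 + (-60 + 27)**2 = 5786 + (-33)**2 = 5786 + 1089 = 6875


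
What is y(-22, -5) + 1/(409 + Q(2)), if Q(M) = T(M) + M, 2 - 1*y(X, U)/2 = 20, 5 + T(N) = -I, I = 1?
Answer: -14579/405 ≈ -35.998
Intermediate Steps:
T(N) = -6 (T(N) = -5 - 1*1 = -5 - 1 = -6)
y(X, U) = -36 (y(X, U) = 4 - 2*20 = 4 - 40 = -36)
Q(M) = -6 + M
y(-22, -5) + 1/(409 + Q(2)) = -36 + 1/(409 + (-6 + 2)) = -36 + 1/(409 - 4) = -36 + 1/405 = -14579/405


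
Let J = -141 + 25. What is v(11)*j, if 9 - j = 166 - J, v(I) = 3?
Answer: -819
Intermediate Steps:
J = -116
j = -273 (j = 9 - (166 - 1*(-116)) = 9 - (166 + 116) = 9 - 1*282 = 9 - 282 = -273)
v(11)*j = 3*(-273) = -819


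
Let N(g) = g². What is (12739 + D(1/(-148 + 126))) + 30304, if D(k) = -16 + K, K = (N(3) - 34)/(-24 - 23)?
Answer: 2022294/47 ≈ 43028.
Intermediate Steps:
K = 25/47 (K = (3² - 34)/(-24 - 23) = (9 - 34)/(-47) = -25*(-1/47) = 25/47 ≈ 0.53191)
D(k) = -727/47 (D(k) = -16 + 25/47 = -727/47)
(12739 + D(1/(-148 + 126))) + 30304 = (12739 - 727/47) + 30304 = 598006/47 + 30304 = 2022294/47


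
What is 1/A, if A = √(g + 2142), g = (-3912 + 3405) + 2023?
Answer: √3658/3658 ≈ 0.016534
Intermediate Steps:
g = 1516 (g = -507 + 2023 = 1516)
A = √3658 (A = √(1516 + 2142) = √3658 ≈ 60.481)
1/A = 1/(√3658) = √3658/3658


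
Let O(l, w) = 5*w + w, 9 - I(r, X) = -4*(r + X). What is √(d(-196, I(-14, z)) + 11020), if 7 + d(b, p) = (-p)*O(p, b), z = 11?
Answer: √7485 ≈ 86.516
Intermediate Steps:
I(r, X) = 9 + 4*X + 4*r (I(r, X) = 9 - (-4)*(r + X) = 9 - (-4)*(X + r) = 9 - (-4*X - 4*r) = 9 + (4*X + 4*r) = 9 + 4*X + 4*r)
O(l, w) = 6*w
d(b, p) = -7 - 6*b*p (d(b, p) = -7 + (-p)*(6*b) = -7 - 6*b*p)
√(d(-196, I(-14, z)) + 11020) = √((-7 - 6*(-196)*(9 + 4*11 + 4*(-14))) + 11020) = √((-7 - 6*(-196)*(9 + 44 - 56)) + 11020) = √((-7 - 6*(-196)*(-3)) + 11020) = √((-7 - 3528) + 11020) = √(-3535 + 11020) = √7485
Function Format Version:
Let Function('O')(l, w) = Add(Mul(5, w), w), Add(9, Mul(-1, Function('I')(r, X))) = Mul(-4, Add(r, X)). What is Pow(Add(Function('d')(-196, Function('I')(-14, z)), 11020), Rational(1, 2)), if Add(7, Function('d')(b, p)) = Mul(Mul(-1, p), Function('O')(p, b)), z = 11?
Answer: Pow(7485, Rational(1, 2)) ≈ 86.516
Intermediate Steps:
Function('I')(r, X) = Add(9, Mul(4, X), Mul(4, r)) (Function('I')(r, X) = Add(9, Mul(-1, Mul(-4, Add(r, X)))) = Add(9, Mul(-1, Mul(-4, Add(X, r)))) = Add(9, Mul(-1, Add(Mul(-4, X), Mul(-4, r)))) = Add(9, Add(Mul(4, X), Mul(4, r))) = Add(9, Mul(4, X), Mul(4, r)))
Function('O')(l, w) = Mul(6, w)
Function('d')(b, p) = Add(-7, Mul(-6, b, p)) (Function('d')(b, p) = Add(-7, Mul(Mul(-1, p), Mul(6, b))) = Add(-7, Mul(-6, b, p)))
Pow(Add(Function('d')(-196, Function('I')(-14, z)), 11020), Rational(1, 2)) = Pow(Add(Add(-7, Mul(-6, -196, Add(9, Mul(4, 11), Mul(4, -14)))), 11020), Rational(1, 2)) = Pow(Add(Add(-7, Mul(-6, -196, Add(9, 44, -56))), 11020), Rational(1, 2)) = Pow(Add(Add(-7, Mul(-6, -196, -3)), 11020), Rational(1, 2)) = Pow(Add(Add(-7, -3528), 11020), Rational(1, 2)) = Pow(Add(-3535, 11020), Rational(1, 2)) = Pow(7485, Rational(1, 2))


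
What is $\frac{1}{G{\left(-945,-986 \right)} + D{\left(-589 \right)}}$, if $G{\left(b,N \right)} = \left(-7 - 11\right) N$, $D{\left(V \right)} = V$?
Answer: $\frac{1}{17159} \approx 5.8278 \cdot 10^{-5}$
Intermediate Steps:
$G{\left(b,N \right)} = - 18 N$
$\frac{1}{G{\left(-945,-986 \right)} + D{\left(-589 \right)}} = \frac{1}{\left(-18\right) \left(-986\right) - 589} = \frac{1}{17748 - 589} = \frac{1}{17159}$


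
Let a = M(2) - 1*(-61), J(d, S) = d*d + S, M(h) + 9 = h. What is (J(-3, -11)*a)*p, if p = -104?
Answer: 11232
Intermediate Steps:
M(h) = -9 + h
J(d, S) = S + d² (J(d, S) = d² + S = S + d²)
a = 54 (a = (-9 + 2) - 1*(-61) = -7 + 61 = 54)
(J(-3, -11)*a)*p = ((-11 + (-3)²)*54)*(-104) = ((-11 + 9)*54)*(-104) = -2*54*(-104) = -108*(-104) = 11232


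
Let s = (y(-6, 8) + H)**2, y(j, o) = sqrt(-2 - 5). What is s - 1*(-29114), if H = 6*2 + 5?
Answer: 29396 + 34*I*sqrt(7) ≈ 29396.0 + 89.956*I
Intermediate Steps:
y(j, o) = I*sqrt(7) (y(j, o) = sqrt(-7) = I*sqrt(7))
H = 17 (H = 12 + 5 = 17)
s = (17 + I*sqrt(7))**2 (s = (I*sqrt(7) + 17)**2 = (17 + I*sqrt(7))**2 ≈ 282.0 + 89.956*I)
s - 1*(-29114) = (17 + I*sqrt(7))**2 - 1*(-29114) = (17 + I*sqrt(7))**2 + 29114 = 29114 + (17 + I*sqrt(7))**2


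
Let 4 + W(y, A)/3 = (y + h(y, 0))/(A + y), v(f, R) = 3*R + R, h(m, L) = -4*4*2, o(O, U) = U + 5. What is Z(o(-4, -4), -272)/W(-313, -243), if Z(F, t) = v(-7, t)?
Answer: 604928/5637 ≈ 107.31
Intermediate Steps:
o(O, U) = 5 + U
h(m, L) = -32 (h(m, L) = -16*2 = -32)
v(f, R) = 4*R
Z(F, t) = 4*t
W(y, A) = -12 + 3*(-32 + y)/(A + y) (W(y, A) = -12 + 3*((y - 32)/(A + y)) = -12 + 3*((-32 + y)/(A + y)) = -12 + 3*(-32 + y)/(A + y))
Z(o(-4, -4), -272)/W(-313, -243) = (4*(-272))/((3*(-32 - 4*(-243) - 3*(-313))/(-243 - 313))) = -1088*(-556/(3*(-32 + 972 + 939))) = -1088/(3*(-1/556)*1879) = -1088/(-5637/556) = -1088*(-556/5637) = 604928/5637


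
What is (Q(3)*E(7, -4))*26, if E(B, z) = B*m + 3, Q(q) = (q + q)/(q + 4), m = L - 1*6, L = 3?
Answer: -2808/7 ≈ -401.14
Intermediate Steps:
m = -3 (m = 3 - 1*6 = 3 - 6 = -3)
Q(q) = 2*q/(4 + q) (Q(q) = (2*q)/(4 + q) = 2*q/(4 + q))
E(B, z) = 3 - 3*B (E(B, z) = B*(-3) + 3 = -3*B + 3 = 3 - 3*B)
(Q(3)*E(7, -4))*26 = ((2*3/(4 + 3))*(3 - 3*7))*26 = ((2*3/7)*(3 - 21))*26 = ((2*3*(⅐))*(-18))*26 = ((6/7)*(-18))*26 = -108/7*26 = -2808/7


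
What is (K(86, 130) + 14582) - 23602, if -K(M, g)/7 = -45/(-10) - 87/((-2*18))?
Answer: -108821/12 ≈ -9068.4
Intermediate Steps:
K(M, g) = -581/12 (K(M, g) = -7*(-45/(-10) - 87/((-2*18))) = -7*(-45*(-⅒) - 87/(-36)) = -7*(9/2 - 87*(-1/36)) = -7*(9/2 + 29/12) = -7*83/12 = -581/12)
(K(86, 130) + 14582) - 23602 = (-581/12 + 14582) - 23602 = 174403/12 - 23602 = -108821/12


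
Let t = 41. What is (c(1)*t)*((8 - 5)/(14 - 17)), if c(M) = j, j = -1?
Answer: 41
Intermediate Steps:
c(M) = -1
(c(1)*t)*((8 - 5)/(14 - 17)) = (-1*41)*((8 - 5)/(14 - 17)) = -123/(-3) = -123*(-1)/3 = -41*(-1) = 41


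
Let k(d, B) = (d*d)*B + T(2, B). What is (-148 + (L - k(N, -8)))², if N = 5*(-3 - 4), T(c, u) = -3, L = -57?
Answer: 92121604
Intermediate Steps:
N = -35 (N = 5*(-7) = -35)
k(d, B) = -3 + B*d² (k(d, B) = (d*d)*B - 3 = d²*B - 3 = B*d² - 3 = -3 + B*d²)
(-148 + (L - k(N, -8)))² = (-148 + (-57 - (-3 - 8*(-35)²)))² = (-148 + (-57 - (-3 - 8*1225)))² = (-148 + (-57 - (-3 - 9800)))² = (-148 + (-57 - 1*(-9803)))² = (-148 + (-57 + 9803))² = (-148 + 9746)² = 9598² = 92121604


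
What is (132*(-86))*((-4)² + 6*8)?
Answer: -726528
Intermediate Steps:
(132*(-86))*((-4)² + 6*8) = -11352*(16 + 48) = -11352*64 = -726528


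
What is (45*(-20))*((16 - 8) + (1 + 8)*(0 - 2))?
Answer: 9000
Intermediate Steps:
(45*(-20))*((16 - 8) + (1 + 8)*(0 - 2)) = -900*(8 + 9*(-2)) = -900*(8 - 18) = -900*(-10) = 9000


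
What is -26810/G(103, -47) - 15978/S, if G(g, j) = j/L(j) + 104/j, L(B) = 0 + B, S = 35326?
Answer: 22256161037/1006791 ≈ 22106.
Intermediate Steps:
L(B) = B
G(g, j) = 1 + 104/j (G(g, j) = j/j + 104/j = 1 + 104/j)
-26810/G(103, -47) - 15978/S = -26810*(-47/(104 - 47)) - 15978/35326 = -26810/((-1/47*57)) - 15978*1/35326 = -26810/(-57/47) - 7989/17663 = -26810*(-47/57) - 7989/17663 = 1260070/57 - 7989/17663 = 22256161037/1006791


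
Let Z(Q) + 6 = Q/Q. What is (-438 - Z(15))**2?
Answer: 187489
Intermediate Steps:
Z(Q) = -5 (Z(Q) = -6 + Q/Q = -6 + 1 = -5)
(-438 - Z(15))**2 = (-438 - 1*(-5))**2 = (-438 + 5)**2 = (-433)**2 = 187489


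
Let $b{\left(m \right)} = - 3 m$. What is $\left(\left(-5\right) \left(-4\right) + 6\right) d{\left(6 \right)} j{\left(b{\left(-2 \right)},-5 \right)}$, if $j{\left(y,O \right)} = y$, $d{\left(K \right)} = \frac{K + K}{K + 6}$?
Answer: $156$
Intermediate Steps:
$d{\left(K \right)} = \frac{2 K}{6 + K}$
$\left(\left(-5\right) \left(-4\right) + 6\right) d{\left(6 \right)} j{\left(b{\left(-2 \right)},-5 \right)} = \left(\left(-5\right) \left(-4\right) + 6\right) 2 \cdot 6 \frac{1}{6 + 6} \left(\left(-3\right) \left(-2\right)\right) = \left(20 + 6\right) 2 \cdot 6 \cdot \frac{1}{12} \cdot 6 = 26 \cdot 2 \cdot 6 \cdot \frac{1}{12} \cdot 6 = 26 \cdot 1 \cdot 6 = 26 \cdot 6 = 156$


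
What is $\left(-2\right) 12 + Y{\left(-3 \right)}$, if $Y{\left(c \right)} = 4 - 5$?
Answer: $-25$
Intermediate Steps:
$Y{\left(c \right)} = -1$ ($Y{\left(c \right)} = 4 - 5 = -1$)
$\left(-2\right) 12 + Y{\left(-3 \right)} = \left(-2\right) 12 - 1 = -24 - 1 = -25$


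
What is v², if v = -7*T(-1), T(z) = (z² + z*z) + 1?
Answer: 441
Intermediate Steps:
T(z) = 1 + 2*z² (T(z) = (z² + z²) + 1 = 2*z² + 1 = 1 + 2*z²)
v = -21 (v = -7*(1 + 2*(-1)²) = -7*(1 + 2*1) = -7*(1 + 2) = -7*3 = -21)
v² = (-21)² = 441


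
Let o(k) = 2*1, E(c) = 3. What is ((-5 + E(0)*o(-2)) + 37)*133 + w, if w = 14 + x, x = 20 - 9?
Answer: 5079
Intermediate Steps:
x = 11
o(k) = 2
w = 25 (w = 14 + 11 = 25)
((-5 + E(0)*o(-2)) + 37)*133 + w = ((-5 + 3*2) + 37)*133 + 25 = ((-5 + 6) + 37)*133 + 25 = (1 + 37)*133 + 25 = 38*133 + 25 = 5054 + 25 = 5079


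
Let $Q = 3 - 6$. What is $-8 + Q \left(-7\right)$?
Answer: $13$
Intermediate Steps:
$Q = -3$
$-8 + Q \left(-7\right) = -8 - -21 = -8 + 21 = 13$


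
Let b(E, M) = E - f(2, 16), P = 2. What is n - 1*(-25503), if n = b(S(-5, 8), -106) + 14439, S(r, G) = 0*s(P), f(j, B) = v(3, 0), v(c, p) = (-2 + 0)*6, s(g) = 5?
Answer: 39954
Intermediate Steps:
v(c, p) = -12 (v(c, p) = -2*6 = -12)
f(j, B) = -12
S(r, G) = 0 (S(r, G) = 0*5 = 0)
b(E, M) = 12 + E (b(E, M) = E - 1*(-12) = E + 12 = 12 + E)
n = 14451 (n = (12 + 0) + 14439 = 12 + 14439 = 14451)
n - 1*(-25503) = 14451 - 1*(-25503) = 14451 + 25503 = 39954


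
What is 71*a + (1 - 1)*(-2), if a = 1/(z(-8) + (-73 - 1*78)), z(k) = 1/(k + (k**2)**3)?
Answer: -18611656/39582535 ≈ -0.47020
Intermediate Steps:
z(k) = 1/(k + k**6)
a = -262136/39582535 (a = 1/(1/(-8 + (-8)**6) + (-73 - 1*78)) = 1/(1/(-8 + 262144) + (-73 - 78)) = 1/(1/262136 - 151) = 1/(-39582535/262136) = -262136/39582535 ≈ -0.0066225)
71*a + (1 - 1)*(-2) = 71*(-262136/39582535) + (1 - 1)*(-2) = -18611656/39582535 + 0*(-2) = -18611656/39582535 + 0 = -18611656/39582535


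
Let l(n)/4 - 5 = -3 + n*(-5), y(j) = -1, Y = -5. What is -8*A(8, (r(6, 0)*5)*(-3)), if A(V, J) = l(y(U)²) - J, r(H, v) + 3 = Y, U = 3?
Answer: 1056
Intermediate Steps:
r(H, v) = -8 (r(H, v) = -3 - 5 = -8)
l(n) = 8 - 20*n (l(n) = 20 + 4*(-3 + n*(-5)) = 20 + 4*(-3 - 5*n) = 20 + (-12 - 20*n) = 8 - 20*n)
A(V, J) = -12 - J (A(V, J) = (8 - 20*(-1)²) - J = (8 - 20*1) - J = (8 - 20) - J = -12 - J)
-8*A(8, (r(6, 0)*5)*(-3)) = -8*(-12 - (-8*5)*(-3)) = -8*(-12 - (-40)*(-3)) = -8*(-12 - 1*120) = -8*(-12 - 120) = -8*(-132) = 1056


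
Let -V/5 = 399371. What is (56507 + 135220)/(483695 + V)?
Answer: -191727/1513160 ≈ -0.12671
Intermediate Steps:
V = -1996855 (V = -5*399371 = -1996855)
(56507 + 135220)/(483695 + V) = (56507 + 135220)/(483695 - 1996855) = 191727/(-1513160) = 191727*(-1/1513160) = -191727/1513160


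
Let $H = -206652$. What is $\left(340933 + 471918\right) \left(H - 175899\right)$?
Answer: $-310956962901$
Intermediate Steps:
$\left(340933 + 471918\right) \left(H - 175899\right) = \left(340933 + 471918\right) \left(-206652 - 175899\right) = 812851 \left(-382551\right) = -310956962901$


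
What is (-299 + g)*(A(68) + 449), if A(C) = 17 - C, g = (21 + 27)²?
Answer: 797990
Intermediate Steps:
g = 2304 (g = 48² = 2304)
(-299 + g)*(A(68) + 449) = (-299 + 2304)*((17 - 1*68) + 449) = 2005*((17 - 68) + 449) = 2005*(-51 + 449) = 2005*398 = 797990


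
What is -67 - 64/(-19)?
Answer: -1209/19 ≈ -63.632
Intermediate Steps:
-67 - 64/(-19) = -67 - 64*(-1/19) = -67 + 64/19 = -1209/19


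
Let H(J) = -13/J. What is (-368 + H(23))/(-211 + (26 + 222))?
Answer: -8477/851 ≈ -9.9612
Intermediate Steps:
(-368 + H(23))/(-211 + (26 + 222)) = (-368 - 13/23)/(-211 + (26 + 222)) = (-368 - 13*1/23)/(-211 + 248) = (-368 - 13/23)/37 = -8477/23*1/37 = -8477/851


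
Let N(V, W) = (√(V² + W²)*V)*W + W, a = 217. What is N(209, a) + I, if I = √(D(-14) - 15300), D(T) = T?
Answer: 217 + 45353*√90770 + I*√15314 ≈ 1.3664e+7 + 123.75*I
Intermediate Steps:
I = I*√15314 (I = √(-14 - 15300) = √(-15314) = I*√15314 ≈ 123.75*I)
N(V, W) = W + V*W*√(V² + W²) (N(V, W) = (V*√(V² + W²))*W + W = V*W*√(V² + W²) + W = W + V*W*√(V² + W²))
N(209, a) + I = 217*(1 + 209*√(209² + 217²)) + I*√15314 = 217*(1 + 209*√(43681 + 47089)) + I*√15314 = 217*(1 + 209*√90770) + I*√15314 = (217 + 45353*√90770) + I*√15314 = 217 + 45353*√90770 + I*√15314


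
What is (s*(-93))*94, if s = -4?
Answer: 34968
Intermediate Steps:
(s*(-93))*94 = -4*(-93)*94 = 372*94 = 34968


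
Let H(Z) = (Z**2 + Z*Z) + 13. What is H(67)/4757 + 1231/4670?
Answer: 47843837/22215190 ≈ 2.1537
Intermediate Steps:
H(Z) = 13 + 2*Z**2 (H(Z) = (Z**2 + Z**2) + 13 = 2*Z**2 + 13 = 13 + 2*Z**2)
H(67)/4757 + 1231/4670 = (13 + 2*67**2)/4757 + 1231/4670 = (13 + 2*4489)*(1/4757) + 1231*(1/4670) = (13 + 8978)*(1/4757) + 1231/4670 = 8991*(1/4757) + 1231/4670 = 8991/4757 + 1231/4670 = 47843837/22215190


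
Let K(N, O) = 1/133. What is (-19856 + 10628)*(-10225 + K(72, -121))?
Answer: 12549378672/133 ≈ 9.4356e+7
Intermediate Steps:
K(N, O) = 1/133
(-19856 + 10628)*(-10225 + K(72, -121)) = (-19856 + 10628)*(-10225 + 1/133) = -9228*(-1359924/133) = 12549378672/133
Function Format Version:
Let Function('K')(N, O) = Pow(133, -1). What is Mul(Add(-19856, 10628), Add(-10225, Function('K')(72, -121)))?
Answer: Rational(12549378672, 133) ≈ 9.4356e+7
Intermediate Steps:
Function('K')(N, O) = Rational(1, 133)
Mul(Add(-19856, 10628), Add(-10225, Function('K')(72, -121))) = Mul(Add(-19856, 10628), Add(-10225, Rational(1, 133))) = Mul(-9228, Rational(-1359924, 133)) = Rational(12549378672, 133)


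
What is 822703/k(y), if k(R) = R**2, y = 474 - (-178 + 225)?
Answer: 117529/26047 ≈ 4.5122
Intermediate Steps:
y = 427 (y = 474 - 1*47 = 474 - 47 = 427)
822703/k(y) = 822703/(427**2) = 822703/182329 = 822703*(1/182329) = 117529/26047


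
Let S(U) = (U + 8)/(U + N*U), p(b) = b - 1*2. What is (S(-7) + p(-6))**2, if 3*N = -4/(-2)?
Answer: 80089/1225 ≈ 65.379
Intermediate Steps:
p(b) = -2 + b (p(b) = b - 2 = -2 + b)
N = 2/3 (N = (-4/(-2))/3 = (-4*(-1/2))/3 = (1/3)*2 = 2/3 ≈ 0.66667)
S(U) = 3*(8 + U)/(5*U) (S(U) = (U + 8)/(U + 2*U/3) = (8 + U)/((5*U/3)) = (8 + U)*(3/(5*U)) = 3*(8 + U)/(5*U))
(S(-7) + p(-6))**2 = ((3/5)*(8 - 7)/(-7) + (-2 - 6))**2 = ((3/5)*(-1/7)*1 - 8)**2 = (-3/35 - 8)**2 = (-283/35)**2 = 80089/1225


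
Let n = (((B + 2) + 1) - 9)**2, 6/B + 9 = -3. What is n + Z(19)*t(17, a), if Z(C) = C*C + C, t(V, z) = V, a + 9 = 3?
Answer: 26009/4 ≈ 6502.3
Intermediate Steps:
a = -6 (a = -9 + 3 = -6)
B = -1/2 (B = 6/(-9 - 3) = 6/(-12) = 6*(-1/12) = -1/2 ≈ -0.50000)
Z(C) = C + C**2 (Z(C) = C**2 + C = C + C**2)
n = 169/4 (n = (((-1/2 + 2) + 1) - 9)**2 = ((3/2 + 1) - 9)**2 = (5/2 - 9)**2 = (-13/2)**2 = 169/4 ≈ 42.250)
n + Z(19)*t(17, a) = 169/4 + (19*(1 + 19))*17 = 169/4 + (19*20)*17 = 169/4 + 380*17 = 169/4 + 6460 = 26009/4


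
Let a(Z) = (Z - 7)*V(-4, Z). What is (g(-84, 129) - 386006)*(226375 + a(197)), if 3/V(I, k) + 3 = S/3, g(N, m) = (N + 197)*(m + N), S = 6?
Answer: -86013866405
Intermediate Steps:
g(N, m) = (197 + N)*(N + m)
V(I, k) = -3 (V(I, k) = 3/(-3 + 6/3) = 3/(-3 + 6*(⅓)) = 3/(-3 + 2) = 3/(-1) = 3*(-1) = -3)
a(Z) = 21 - 3*Z (a(Z) = (Z - 7)*(-3) = (-7 + Z)*(-3) = 21 - 3*Z)
(g(-84, 129) - 386006)*(226375 + a(197)) = (((-84)² + 197*(-84) + 197*129 - 84*129) - 386006)*(226375 + (21 - 3*197)) = ((7056 - 16548 + 25413 - 10836) - 386006)*(226375 + (21 - 591)) = (5085 - 386006)*(226375 - 570) = -380921*225805 = -86013866405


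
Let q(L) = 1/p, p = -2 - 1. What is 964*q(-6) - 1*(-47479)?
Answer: 141473/3 ≈ 47158.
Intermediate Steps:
p = -3
q(L) = -1/3 (q(L) = 1/(-3) = -1/3)
964*q(-6) - 1*(-47479) = 964*(-1/3) - 1*(-47479) = -964/3 + 47479 = 141473/3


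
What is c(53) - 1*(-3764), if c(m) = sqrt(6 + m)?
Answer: 3764 + sqrt(59) ≈ 3771.7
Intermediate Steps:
c(53) - 1*(-3764) = sqrt(6 + 53) - 1*(-3764) = sqrt(59) + 3764 = 3764 + sqrt(59)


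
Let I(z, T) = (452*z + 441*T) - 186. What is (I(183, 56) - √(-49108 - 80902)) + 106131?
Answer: 213357 - I*√130010 ≈ 2.1336e+5 - 360.57*I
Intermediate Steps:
I(z, T) = -186 + 441*T + 452*z (I(z, T) = (441*T + 452*z) - 186 = -186 + 441*T + 452*z)
(I(183, 56) - √(-49108 - 80902)) + 106131 = ((-186 + 441*56 + 452*183) - √(-49108 - 80902)) + 106131 = ((-186 + 24696 + 82716) - √(-130010)) + 106131 = (107226 - I*√130010) + 106131 = 213357 - I*√130010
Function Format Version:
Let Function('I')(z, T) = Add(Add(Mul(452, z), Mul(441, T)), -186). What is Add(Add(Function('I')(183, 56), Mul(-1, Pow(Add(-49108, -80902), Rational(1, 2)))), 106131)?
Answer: Add(213357, Mul(-1, I, Pow(130010, Rational(1, 2)))) ≈ Add(2.1336e+5, Mul(-360.57, I))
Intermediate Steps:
Function('I')(z, T) = Add(-186, Mul(441, T), Mul(452, z)) (Function('I')(z, T) = Add(Add(Mul(441, T), Mul(452, z)), -186) = Add(-186, Mul(441, T), Mul(452, z)))
Add(Add(Function('I')(183, 56), Mul(-1, Pow(Add(-49108, -80902), Rational(1, 2)))), 106131) = Add(Add(Add(-186, Mul(441, 56), Mul(452, 183)), Mul(-1, Pow(Add(-49108, -80902), Rational(1, 2)))), 106131) = Add(Add(Add(-186, 24696, 82716), Mul(-1, Pow(-130010, Rational(1, 2)))), 106131) = Add(Add(107226, Mul(-1, Mul(I, Pow(130010, Rational(1, 2))))), 106131) = Add(Add(107226, Mul(-1, I, Pow(130010, Rational(1, 2)))), 106131) = Add(213357, Mul(-1, I, Pow(130010, Rational(1, 2))))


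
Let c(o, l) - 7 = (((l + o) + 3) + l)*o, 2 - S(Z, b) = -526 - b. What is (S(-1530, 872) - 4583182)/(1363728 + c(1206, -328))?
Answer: -4581782/2030653 ≈ -2.2563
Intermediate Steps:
S(Z, b) = 528 + b (S(Z, b) = 2 - (-526 - b) = 2 + (526 + b) = 528 + b)
c(o, l) = 7 + o*(3 + o + 2*l) (c(o, l) = 7 + (((l + o) + 3) + l)*o = 7 + ((3 + l + o) + l)*o = 7 + (3 + o + 2*l)*o = 7 + o*(3 + o + 2*l))
(S(-1530, 872) - 4583182)/(1363728 + c(1206, -328)) = ((528 + 872) - 4583182)/(1363728 + (7 + 1206² + 3*1206 + 2*(-328)*1206)) = (1400 - 4583182)/(1363728 + (7 + 1454436 + 3618 - 791136)) = -4581782/(1363728 + 666925) = -4581782/2030653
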